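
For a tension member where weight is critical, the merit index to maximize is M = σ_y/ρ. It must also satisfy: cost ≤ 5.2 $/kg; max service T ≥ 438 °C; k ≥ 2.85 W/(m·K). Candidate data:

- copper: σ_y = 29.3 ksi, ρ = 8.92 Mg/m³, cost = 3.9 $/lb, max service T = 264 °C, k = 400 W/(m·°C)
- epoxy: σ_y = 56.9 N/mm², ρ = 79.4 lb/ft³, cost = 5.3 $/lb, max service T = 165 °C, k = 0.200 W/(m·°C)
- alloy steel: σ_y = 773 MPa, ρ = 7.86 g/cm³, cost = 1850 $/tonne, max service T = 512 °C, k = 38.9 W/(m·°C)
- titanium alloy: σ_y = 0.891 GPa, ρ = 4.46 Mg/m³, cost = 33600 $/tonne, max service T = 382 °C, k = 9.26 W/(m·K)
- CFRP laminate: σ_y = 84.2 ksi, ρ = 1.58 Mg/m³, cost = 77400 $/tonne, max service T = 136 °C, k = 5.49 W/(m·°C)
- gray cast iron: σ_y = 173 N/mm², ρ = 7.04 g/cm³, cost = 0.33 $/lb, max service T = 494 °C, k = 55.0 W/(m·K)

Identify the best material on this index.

alloy steel

Screen on constraints: cost ≤ 5.2 $/kg; max service T ≥ 438 °C; k ≥ 2.85 W/(m·K). Survivors: alloy steel, gray cast iron.
Convert each candidate to consistent units, then evaluate M:
  alloy steel: σ_y = 773.0 MPa, ρ = 7860 kg/m³
  gray cast iron: σ_y = 173.0 MPa, ρ = 7040 kg/m³
  alloy steel: M = 98.3 kN·m/kg
  gray cast iron: M = 24.6 kN·m/kg
Alloy steel has the largest M.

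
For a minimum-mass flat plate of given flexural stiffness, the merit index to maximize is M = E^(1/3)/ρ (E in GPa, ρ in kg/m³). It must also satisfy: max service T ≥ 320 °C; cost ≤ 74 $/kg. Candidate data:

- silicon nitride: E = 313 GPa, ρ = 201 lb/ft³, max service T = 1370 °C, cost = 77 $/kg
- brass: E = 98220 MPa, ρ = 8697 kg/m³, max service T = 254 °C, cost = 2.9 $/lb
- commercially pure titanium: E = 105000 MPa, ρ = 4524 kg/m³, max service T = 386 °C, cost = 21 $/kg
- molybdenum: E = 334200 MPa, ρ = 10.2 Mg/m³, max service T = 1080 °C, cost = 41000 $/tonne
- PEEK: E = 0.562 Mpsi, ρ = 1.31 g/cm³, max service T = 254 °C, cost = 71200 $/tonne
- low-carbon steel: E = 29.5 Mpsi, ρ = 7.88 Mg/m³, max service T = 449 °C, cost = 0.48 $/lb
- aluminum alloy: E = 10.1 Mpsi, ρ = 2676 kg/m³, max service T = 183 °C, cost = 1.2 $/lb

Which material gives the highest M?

Screen on constraints: max service T ≥ 320 °C; cost ≤ 74 $/kg. Survivors: commercially pure titanium, molybdenum, low-carbon steel.
After converting to SI:
  commercially pure titanium: E = 105.0 GPa, ρ = 4524 kg/m³
  molybdenum: E = 334.2 GPa, ρ = 10200 kg/m³
  low-carbon steel: E = 203.4 GPa, ρ = 7880 kg/m³
  commercially pure titanium: M = 1.04×10⁻³
  low-carbon steel: M = 0.746×10⁻³
  molybdenum: M = 0.680×10⁻³
Commercially pure titanium ranks first.

commercially pure titanium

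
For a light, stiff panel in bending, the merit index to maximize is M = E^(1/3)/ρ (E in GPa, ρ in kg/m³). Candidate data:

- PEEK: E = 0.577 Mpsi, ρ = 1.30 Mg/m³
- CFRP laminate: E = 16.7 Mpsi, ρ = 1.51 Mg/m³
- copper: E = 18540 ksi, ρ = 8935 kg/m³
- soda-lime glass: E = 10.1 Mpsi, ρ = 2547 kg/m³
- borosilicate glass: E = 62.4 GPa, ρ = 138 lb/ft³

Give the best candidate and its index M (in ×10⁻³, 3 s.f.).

CFRP laminate, M = 3.22×10⁻³

Normalizing units and computing the index:
  PEEK: E = 3.978 GPa, ρ = 1300 kg/m³
  CFRP laminate: E = 115.1 GPa, ρ = 1510 kg/m³
  copper: E = 127.8 GPa, ρ = 8935 kg/m³
  soda-lime glass: E = 69.64 GPa, ρ = 2547 kg/m³
  borosilicate glass: E = 62.40 GPa, ρ = 2211 kg/m³
  CFRP laminate: M = 3.22×10⁻³
  borosilicate glass: M = 1.79×10⁻³
  soda-lime glass: M = 1.62×10⁻³
  PEEK: M = 1.22×10⁻³
  copper: M = 0.564×10⁻³
The maximum is for CFRP laminate.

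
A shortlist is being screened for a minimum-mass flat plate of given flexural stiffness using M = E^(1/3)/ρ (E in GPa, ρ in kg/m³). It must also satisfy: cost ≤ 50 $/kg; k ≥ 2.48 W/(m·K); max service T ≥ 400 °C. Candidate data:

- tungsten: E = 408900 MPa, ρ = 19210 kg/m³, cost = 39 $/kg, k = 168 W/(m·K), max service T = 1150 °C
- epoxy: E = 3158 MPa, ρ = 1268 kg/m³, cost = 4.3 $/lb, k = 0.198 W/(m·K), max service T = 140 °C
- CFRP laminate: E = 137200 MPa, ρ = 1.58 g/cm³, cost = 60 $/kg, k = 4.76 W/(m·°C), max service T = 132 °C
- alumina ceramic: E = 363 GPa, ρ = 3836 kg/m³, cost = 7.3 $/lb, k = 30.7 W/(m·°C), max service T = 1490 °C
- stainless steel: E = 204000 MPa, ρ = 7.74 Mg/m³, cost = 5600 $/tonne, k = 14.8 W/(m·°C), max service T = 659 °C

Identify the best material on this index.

alumina ceramic

Screen on constraints: cost ≤ 50 $/kg; k ≥ 2.48 W/(m·K); max service T ≥ 400 °C. Survivors: tungsten, alumina ceramic, stainless steel.
After converting to SI:
  tungsten: E = 408.9 GPa, ρ = 19210 kg/m³
  alumina ceramic: E = 363.0 GPa, ρ = 3836 kg/m³
  stainless steel: E = 204.0 GPa, ρ = 7740 kg/m³
  alumina ceramic: M = 1.86×10⁻³
  stainless steel: M = 0.761×10⁻³
  tungsten: M = 0.386×10⁻³
Highest index: alumina ceramic.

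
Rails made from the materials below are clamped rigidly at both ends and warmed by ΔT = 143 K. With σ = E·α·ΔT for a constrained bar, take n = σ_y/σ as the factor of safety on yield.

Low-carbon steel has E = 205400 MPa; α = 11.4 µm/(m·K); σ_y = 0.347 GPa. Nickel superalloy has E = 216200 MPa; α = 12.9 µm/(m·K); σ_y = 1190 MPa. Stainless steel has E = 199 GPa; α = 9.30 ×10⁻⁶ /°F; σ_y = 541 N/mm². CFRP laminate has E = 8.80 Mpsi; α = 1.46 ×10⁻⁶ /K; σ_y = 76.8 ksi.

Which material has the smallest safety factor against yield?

Per material, after unit conversion:
  low-carbon steel: E = 205.4, α = 11.4, σ_y = 347.0 → σ = 335 MPa, n = 1.04
  nickel superalloy: E = 216.2, α = 12.9, σ_y = 1190 → σ = 399 MPa, n = 2.98
  stainless steel: E = 199.0, α = 16.7, σ_y = 541.0 → σ = 476 MPa, n = 1.14
  CFRP laminate: E = 60.67, α = 1.46, σ_y = 529.5 → σ = 12.7 MPa, n = 41.8
The minimum is low-carbon steel at n = 1.04.

low-carbon steel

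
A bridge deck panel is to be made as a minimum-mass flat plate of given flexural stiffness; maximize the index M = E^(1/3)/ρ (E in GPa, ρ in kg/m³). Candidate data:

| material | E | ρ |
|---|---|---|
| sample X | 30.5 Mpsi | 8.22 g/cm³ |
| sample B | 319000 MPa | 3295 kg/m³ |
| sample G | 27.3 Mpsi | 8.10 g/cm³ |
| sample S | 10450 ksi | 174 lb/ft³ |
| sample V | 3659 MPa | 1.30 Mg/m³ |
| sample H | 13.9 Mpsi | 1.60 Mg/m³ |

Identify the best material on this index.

Convert each candidate to consistent units, then evaluate M:
  sample X: E = 210.3 GPa, ρ = 8220 kg/m³
  sample B: E = 319.0 GPa, ρ = 3295 kg/m³
  sample G: E = 188.2 GPa, ρ = 8100 kg/m³
  sample S: E = 72.05 GPa, ρ = 2787 kg/m³
  sample V: E = 3.659 GPa, ρ = 1300 kg/m³
  sample H: E = 95.84 GPa, ρ = 1600 kg/m³
  sample H: M = 2.86×10⁻³
  sample B: M = 2.07×10⁻³
  sample S: M = 1.49×10⁻³
  sample V: M = 1.19×10⁻³
  sample X: M = 0.723×10⁻³
  sample G: M = 0.708×10⁻³
Sample H has the largest M.

sample H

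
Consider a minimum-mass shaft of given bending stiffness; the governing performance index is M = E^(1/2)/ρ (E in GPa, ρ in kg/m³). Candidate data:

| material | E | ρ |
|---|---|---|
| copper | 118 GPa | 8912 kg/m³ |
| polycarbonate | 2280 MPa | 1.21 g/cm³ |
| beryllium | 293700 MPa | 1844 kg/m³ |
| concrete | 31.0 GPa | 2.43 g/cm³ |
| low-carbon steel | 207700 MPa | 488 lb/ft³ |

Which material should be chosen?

In SI units:
  copper: E = 118.0 GPa, ρ = 8912 kg/m³
  polycarbonate: E = 2.280 GPa, ρ = 1210 kg/m³
  beryllium: E = 293.7 GPa, ρ = 1844 kg/m³
  concrete: E = 31.00 GPa, ρ = 2430 kg/m³
  low-carbon steel: E = 207.7 GPa, ρ = 7817 kg/m³
  beryllium: M = 9.29×10⁻³
  concrete: M = 2.29×10⁻³
  low-carbon steel: M = 1.84×10⁻³
  polycarbonate: M = 1.25×10⁻³
  copper: M = 1.22×10⁻³
Beryllium ranks first.

beryllium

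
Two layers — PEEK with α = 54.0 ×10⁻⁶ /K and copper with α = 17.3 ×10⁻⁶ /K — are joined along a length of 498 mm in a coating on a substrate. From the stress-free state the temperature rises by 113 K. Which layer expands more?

α(PEEK) = 54.0×10⁻⁶/K vs α(copper) = 17.3×10⁻⁶/K.
Higher α expands more for the same ΔT: PEEK.

PEEK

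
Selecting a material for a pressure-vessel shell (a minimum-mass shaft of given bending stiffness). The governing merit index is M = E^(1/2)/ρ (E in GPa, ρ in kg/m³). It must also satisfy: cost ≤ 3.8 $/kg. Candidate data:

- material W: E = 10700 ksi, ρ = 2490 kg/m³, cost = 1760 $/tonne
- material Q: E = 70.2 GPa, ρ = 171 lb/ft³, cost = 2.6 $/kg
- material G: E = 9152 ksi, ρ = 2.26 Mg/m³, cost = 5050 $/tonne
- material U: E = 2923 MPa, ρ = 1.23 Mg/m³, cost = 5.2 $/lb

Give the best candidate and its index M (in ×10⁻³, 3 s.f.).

Screen on constraints: cost ≤ 3.8 $/kg. Survivors: material W, material Q.
Putting every candidate on a common basis:
  material W: E = 73.77 GPa, ρ = 2490 kg/m³
  material Q: E = 70.20 GPa, ρ = 2739 kg/m³
  material W: M = 3.45×10⁻³
  material Q: M = 3.06×10⁻³
The maximum is for material W.

material W, M = 3.45×10⁻³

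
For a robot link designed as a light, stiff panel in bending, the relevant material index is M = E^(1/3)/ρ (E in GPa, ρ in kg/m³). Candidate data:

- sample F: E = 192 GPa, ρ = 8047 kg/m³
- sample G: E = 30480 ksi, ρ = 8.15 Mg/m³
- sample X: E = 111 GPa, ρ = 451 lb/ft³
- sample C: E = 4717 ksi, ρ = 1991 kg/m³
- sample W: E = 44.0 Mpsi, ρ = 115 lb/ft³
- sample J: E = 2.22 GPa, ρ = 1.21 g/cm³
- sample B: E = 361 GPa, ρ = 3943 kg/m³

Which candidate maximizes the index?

After converting to SI:
  sample F: E = 192.0 GPa, ρ = 8047 kg/m³
  sample G: E = 210.2 GPa, ρ = 8150 kg/m³
  sample X: E = 111.0 GPa, ρ = 7224 kg/m³
  sample C: E = 32.52 GPa, ρ = 1991 kg/m³
  sample W: E = 303.4 GPa, ρ = 1842 kg/m³
  sample J: E = 2.220 GPa, ρ = 1210 kg/m³
  sample B: E = 361.0 GPa, ρ = 3943 kg/m³
  sample W: M = 3.65×10⁻³
  sample B: M = 1.81×10⁻³
  sample C: M = 1.60×10⁻³
  sample J: M = 1.08×10⁻³
  sample G: M = 0.729×10⁻³
  sample F: M = 0.717×10⁻³
  sample X: M = 0.665×10⁻³
Sample W has the largest M.

sample W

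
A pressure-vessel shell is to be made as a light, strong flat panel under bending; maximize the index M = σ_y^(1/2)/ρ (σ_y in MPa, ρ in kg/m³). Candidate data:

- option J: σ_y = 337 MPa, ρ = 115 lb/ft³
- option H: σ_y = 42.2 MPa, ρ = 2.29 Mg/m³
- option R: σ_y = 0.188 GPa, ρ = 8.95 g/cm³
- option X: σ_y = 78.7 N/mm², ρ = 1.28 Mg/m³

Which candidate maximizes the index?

In SI units:
  option J: σ_y = 337.0 MPa, ρ = 1842 kg/m³
  option H: σ_y = 42.20 MPa, ρ = 2290 kg/m³
  option R: σ_y = 188.0 MPa, ρ = 8950 kg/m³
  option X: σ_y = 78.70 MPa, ρ = 1280 kg/m³
  option J: M = 9.97×10⁻³
  option X: M = 6.93×10⁻³
  option H: M = 2.84×10⁻³
  option R: M = 1.53×10⁻³
Option J ranks first.

option J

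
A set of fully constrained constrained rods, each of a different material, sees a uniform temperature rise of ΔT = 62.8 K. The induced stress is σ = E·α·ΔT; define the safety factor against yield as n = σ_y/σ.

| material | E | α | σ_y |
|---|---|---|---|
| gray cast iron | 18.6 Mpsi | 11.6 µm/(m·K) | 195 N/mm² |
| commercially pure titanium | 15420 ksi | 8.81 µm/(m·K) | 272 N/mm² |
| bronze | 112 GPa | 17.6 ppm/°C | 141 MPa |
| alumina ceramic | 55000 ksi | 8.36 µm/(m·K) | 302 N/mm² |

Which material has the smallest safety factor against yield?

Converting E to GPa, α to ×10⁻⁶/K, σ_y to MPa, then σ and n for each:
  gray cast iron: E = 128.2, α = 11.6, σ_y = 195.0 → σ = 93.4 MPa, n = 2.09
  commercially pure titanium: E = 106.3, α = 8.81, σ_y = 272.0 → σ = 58.8 MPa, n = 4.62
  bronze: E = 112.0, α = 17.6, σ_y = 141.0 → σ = 124 MPa, n = 1.14
  alumina ceramic: E = 379.2, α = 8.36, σ_y = 302.0 → σ = 199 MPa, n = 1.52
The minimum is bronze at n = 1.14.

bronze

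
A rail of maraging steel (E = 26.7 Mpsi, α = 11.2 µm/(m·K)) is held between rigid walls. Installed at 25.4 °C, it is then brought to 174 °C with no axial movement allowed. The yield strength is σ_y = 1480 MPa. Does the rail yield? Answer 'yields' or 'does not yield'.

E = 26.7 Mpsi = 184.1 GPa.
ΔT = 148.6 K. Constrained thermal stress σ = E·α·ΔT = 184.1×10³ MPa × 11.2×10⁻⁶ × 148.6 = 306 MPa (compressive).
Compare to σ_y = 1480 MPa: σ < σ_y, so it does not yield.

does not yield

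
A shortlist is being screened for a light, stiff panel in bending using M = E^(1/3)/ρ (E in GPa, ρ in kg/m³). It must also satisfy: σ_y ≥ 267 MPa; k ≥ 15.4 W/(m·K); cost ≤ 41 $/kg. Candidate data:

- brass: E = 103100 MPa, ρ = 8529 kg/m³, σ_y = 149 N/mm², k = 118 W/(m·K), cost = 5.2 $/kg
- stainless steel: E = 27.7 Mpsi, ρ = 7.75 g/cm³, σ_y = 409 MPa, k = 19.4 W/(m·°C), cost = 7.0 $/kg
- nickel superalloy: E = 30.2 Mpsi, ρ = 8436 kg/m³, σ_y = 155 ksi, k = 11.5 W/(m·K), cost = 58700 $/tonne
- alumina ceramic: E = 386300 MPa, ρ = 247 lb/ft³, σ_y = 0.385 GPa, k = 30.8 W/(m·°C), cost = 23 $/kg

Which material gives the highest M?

Screen on constraints: σ_y ≥ 267 MPa; k ≥ 15.4 W/(m·K); cost ≤ 41 $/kg. Survivors: stainless steel, alumina ceramic.
In SI units:
  stainless steel: E = 191.0 GPa, ρ = 7750 kg/m³
  alumina ceramic: E = 386.3 GPa, ρ = 3957 kg/m³
  alumina ceramic: M = 1.84×10⁻³
  stainless steel: M = 0.743×10⁻³
The maximum is for alumina ceramic.

alumina ceramic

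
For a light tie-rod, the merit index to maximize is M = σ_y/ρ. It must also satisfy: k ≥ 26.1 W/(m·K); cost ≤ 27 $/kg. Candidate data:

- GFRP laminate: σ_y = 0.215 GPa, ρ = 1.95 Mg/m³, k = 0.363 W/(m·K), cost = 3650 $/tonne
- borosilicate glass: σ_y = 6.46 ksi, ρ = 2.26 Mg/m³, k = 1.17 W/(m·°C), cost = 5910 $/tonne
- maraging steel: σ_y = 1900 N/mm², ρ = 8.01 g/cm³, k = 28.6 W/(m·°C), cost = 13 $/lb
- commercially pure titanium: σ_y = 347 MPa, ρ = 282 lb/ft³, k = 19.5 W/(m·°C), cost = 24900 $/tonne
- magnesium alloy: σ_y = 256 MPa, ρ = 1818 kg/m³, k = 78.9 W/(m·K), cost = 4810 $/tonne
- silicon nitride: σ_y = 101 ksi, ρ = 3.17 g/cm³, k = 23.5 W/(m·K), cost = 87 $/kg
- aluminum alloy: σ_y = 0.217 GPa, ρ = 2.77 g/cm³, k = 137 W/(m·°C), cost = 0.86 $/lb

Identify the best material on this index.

Screen on constraints: k ≥ 26.1 W/(m·K); cost ≤ 27 $/kg. Survivors: magnesium alloy, aluminum alloy.
Putting every candidate on a common basis:
  magnesium alloy: σ_y = 256.0 MPa, ρ = 1818 kg/m³
  aluminum alloy: σ_y = 217.0 MPa, ρ = 2770 kg/m³
  magnesium alloy: M = 141 kN·m/kg
  aluminum alloy: M = 78.3 kN·m/kg
The maximum is for magnesium alloy.

magnesium alloy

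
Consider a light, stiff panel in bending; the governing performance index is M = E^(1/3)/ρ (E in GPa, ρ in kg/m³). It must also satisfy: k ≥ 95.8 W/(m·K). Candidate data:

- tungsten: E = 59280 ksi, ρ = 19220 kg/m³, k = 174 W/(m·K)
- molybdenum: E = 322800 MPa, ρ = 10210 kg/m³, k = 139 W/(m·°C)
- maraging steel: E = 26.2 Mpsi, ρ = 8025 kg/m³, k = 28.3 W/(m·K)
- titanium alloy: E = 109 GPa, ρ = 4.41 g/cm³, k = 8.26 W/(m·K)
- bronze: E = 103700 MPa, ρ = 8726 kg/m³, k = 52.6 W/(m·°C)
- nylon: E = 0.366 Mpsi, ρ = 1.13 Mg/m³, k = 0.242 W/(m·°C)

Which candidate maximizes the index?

Screen on constraints: k ≥ 95.8 W/(m·K). Survivors: tungsten, molybdenum.
In SI units:
  tungsten: E = 408.7 GPa, ρ = 19220 kg/m³
  molybdenum: E = 322.8 GPa, ρ = 10210 kg/m³
  molybdenum: M = 0.672×10⁻³
  tungsten: M = 0.386×10⁻³
Highest index: molybdenum.

molybdenum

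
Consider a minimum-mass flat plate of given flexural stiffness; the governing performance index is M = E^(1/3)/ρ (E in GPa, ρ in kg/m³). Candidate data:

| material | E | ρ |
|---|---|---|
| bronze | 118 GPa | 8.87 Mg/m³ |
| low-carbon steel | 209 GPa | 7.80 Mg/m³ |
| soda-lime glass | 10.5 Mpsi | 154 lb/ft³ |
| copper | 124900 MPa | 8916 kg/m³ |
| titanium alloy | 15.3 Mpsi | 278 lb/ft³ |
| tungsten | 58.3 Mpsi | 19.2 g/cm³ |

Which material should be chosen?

Convert each candidate to consistent units, then evaluate M:
  bronze: E = 118.0 GPa, ρ = 8870 kg/m³
  low-carbon steel: E = 209.0 GPa, ρ = 7800 kg/m³
  soda-lime glass: E = 72.39 GPa, ρ = 2467 kg/m³
  copper: E = 124.9 GPa, ρ = 8916 kg/m³
  titanium alloy: E = 105.5 GPa, ρ = 4453 kg/m³
  tungsten: E = 402.0 GPa, ρ = 19200 kg/m³
  soda-lime glass: M = 1.69×10⁻³
  titanium alloy: M = 1.06×10⁻³
  low-carbon steel: M = 0.761×10⁻³
  copper: M = 0.561×10⁻³
  bronze: M = 0.553×10⁻³
  tungsten: M = 0.384×10⁻³
The maximum is for soda-lime glass.

soda-lime glass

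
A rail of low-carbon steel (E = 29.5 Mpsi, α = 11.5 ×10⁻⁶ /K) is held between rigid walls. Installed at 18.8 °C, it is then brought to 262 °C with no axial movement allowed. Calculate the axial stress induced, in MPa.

E = 29.5 Mpsi = 203.4 GPa.
ΔT = 243.2 K. Constrained thermal stress σ = E·α·ΔT = 203.4×10³ MPa × 11.5×10⁻⁶ × 243.2 = 569 MPa (compressive).

569 MPa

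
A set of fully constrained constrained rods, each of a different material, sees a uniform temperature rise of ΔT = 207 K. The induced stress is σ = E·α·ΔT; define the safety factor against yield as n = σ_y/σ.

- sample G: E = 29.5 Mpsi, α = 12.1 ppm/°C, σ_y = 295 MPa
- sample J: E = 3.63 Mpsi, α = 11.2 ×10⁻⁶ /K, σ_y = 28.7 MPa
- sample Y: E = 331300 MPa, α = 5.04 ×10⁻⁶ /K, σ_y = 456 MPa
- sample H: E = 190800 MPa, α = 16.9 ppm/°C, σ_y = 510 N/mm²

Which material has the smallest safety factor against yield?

In consistent units (E in GPa, α in ×10⁻⁶/K, σ_y in MPa):
  sample G: E = 203.4, α = 12.1, σ_y = 295.0 → σ = 509 MPa, n = 0.579
  sample J: E = 25.03, α = 11.2, σ_y = 28.70 → σ = 58.0 MPa, n = 0.495
  sample Y: E = 331.3, α = 5.04, σ_y = 456.0 → σ = 346 MPa, n = 1.32
  sample H: E = 190.8, α = 16.9, σ_y = 510.0 → σ = 667 MPa, n = 0.764
Sample J has the lowest safety factor, n = 0.495.

sample J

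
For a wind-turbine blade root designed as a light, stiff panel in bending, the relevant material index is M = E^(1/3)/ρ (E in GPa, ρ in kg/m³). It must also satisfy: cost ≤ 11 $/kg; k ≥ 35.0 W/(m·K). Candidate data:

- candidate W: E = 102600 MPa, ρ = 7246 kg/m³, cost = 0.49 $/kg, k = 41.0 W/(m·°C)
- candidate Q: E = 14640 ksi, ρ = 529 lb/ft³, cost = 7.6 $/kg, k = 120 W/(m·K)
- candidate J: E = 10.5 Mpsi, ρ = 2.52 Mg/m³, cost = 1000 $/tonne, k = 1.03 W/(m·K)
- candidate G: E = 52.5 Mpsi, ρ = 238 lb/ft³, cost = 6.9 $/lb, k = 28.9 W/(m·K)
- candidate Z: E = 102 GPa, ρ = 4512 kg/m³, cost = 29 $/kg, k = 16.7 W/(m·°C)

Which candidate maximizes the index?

candidate W

Screen on constraints: cost ≤ 11 $/kg; k ≥ 35.0 W/(m·K). Survivors: candidate W, candidate Q.
In SI units:
  candidate W: E = 102.6 GPa, ρ = 7246 kg/m³
  candidate Q: E = 100.9 GPa, ρ = 8474 kg/m³
  candidate W: M = 0.646×10⁻³
  candidate Q: M = 0.549×10⁻³
Candidate W ranks first.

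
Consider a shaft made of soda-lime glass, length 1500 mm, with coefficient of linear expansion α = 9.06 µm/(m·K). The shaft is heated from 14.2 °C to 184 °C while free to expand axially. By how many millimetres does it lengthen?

ΔT = 184 − 14.2 = 169.8 K.
ΔL = α·L₀·ΔT = 9.06×10⁻⁶ × 1500 mm × 169.8 K = 2.31 mm.

2.31 mm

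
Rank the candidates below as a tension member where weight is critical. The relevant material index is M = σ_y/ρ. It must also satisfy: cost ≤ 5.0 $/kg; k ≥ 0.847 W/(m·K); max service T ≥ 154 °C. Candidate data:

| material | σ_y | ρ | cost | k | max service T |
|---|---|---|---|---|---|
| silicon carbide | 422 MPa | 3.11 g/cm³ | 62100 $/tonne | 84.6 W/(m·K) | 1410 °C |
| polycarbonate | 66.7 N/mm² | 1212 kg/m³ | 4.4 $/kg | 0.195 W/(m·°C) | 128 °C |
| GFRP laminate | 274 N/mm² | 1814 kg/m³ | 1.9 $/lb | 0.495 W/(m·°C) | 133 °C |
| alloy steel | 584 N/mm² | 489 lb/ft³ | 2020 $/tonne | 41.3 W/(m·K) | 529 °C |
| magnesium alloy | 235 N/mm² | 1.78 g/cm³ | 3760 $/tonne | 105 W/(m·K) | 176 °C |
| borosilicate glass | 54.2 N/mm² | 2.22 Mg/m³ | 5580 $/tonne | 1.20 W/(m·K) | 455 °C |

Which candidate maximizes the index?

Screen on constraints: cost ≤ 5.0 $/kg; k ≥ 0.847 W/(m·K); max service T ≥ 154 °C. Survivors: alloy steel, magnesium alloy.
Convert each candidate to consistent units, then evaluate M:
  alloy steel: σ_y = 584.0 MPa, ρ = 7833 kg/m³
  magnesium alloy: σ_y = 235.0 MPa, ρ = 1780 kg/m³
  magnesium alloy: M = 132 kN·m/kg
  alloy steel: M = 74.6 kN·m/kg
Magnesium alloy has the largest M.

magnesium alloy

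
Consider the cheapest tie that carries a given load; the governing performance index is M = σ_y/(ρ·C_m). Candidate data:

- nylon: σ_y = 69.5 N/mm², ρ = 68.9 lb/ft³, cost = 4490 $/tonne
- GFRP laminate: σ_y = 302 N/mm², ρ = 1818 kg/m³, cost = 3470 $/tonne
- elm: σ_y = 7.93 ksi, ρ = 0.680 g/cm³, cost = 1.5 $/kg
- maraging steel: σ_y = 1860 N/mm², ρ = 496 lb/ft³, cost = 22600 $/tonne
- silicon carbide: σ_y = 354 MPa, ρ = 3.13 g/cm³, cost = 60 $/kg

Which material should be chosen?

Convert each candidate to consistent units, then evaluate M:
  nylon: σ_y = 69.50 MPa, ρ = 1104 kg/m³, cost = 4.490 $/kg
  GFRP laminate: σ_y = 302.0 MPa, ρ = 1818 kg/m³, cost = 3.470 $/kg
  elm: σ_y = 54.68 MPa, ρ = 680.0 kg/m³, cost = 1.500 $/kg
  maraging steel: σ_y = 1860 MPa, ρ = 7945 kg/m³, cost = 22.60 $/kg
  silicon carbide: σ_y = 354.0 MPa, ρ = 3130 kg/m³, cost = 60.00 $/kg
  elm: M = 53.6 kN·m per $
  GFRP laminate: M = 47.9 kN·m per $
  nylon: M = 14.0 kN·m per $
  maraging steel: M = 10.4 kN·m per $
  silicon carbide: M = 1.88 kN·m per $
Elm ranks first.

elm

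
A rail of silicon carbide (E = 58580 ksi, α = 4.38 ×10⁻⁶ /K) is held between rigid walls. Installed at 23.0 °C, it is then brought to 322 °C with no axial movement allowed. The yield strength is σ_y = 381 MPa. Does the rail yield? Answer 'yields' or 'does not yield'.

yields

E = 58580 ksi = 403.9 GPa.
ΔT = 299.0 K. Constrained thermal stress σ = E·α·ΔT = 403.9×10³ MPa × 4.38×10⁻⁶ × 299.0 = 529 MPa (compressive).
Compare to σ_y = 381 MPa: σ ≥ σ_y, so it yields.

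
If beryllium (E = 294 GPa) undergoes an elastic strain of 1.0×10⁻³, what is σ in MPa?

σ = E·ε = 294000 MPa × 1.0×10⁻³ = 294 MPa.

294 MPa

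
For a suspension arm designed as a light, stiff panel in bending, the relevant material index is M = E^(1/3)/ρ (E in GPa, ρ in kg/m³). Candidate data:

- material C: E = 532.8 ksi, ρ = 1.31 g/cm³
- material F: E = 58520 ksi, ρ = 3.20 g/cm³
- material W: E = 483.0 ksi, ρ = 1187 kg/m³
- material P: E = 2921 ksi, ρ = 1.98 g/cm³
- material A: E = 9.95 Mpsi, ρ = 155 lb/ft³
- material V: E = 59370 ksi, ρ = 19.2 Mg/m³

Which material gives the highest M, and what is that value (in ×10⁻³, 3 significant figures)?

material F, M = 2.31×10⁻³

After converting to SI:
  material C: E = 3.674 GPa, ρ = 1310 kg/m³
  material F: E = 403.5 GPa, ρ = 3200 kg/m³
  material W: E = 3.330 GPa, ρ = 1187 kg/m³
  material P: E = 20.14 GPa, ρ = 1980 kg/m³
  material A: E = 68.60 GPa, ρ = 2483 kg/m³
  material V: E = 409.3 GPa, ρ = 19200 kg/m³
  material F: M = 2.31×10⁻³
  material A: M = 1.65×10⁻³
  material P: M = 1.37×10⁻³
  material W: M = 1.26×10⁻³
  material C: M = 1.18×10⁻³
  material V: M = 0.387×10⁻³
Material F has the largest M.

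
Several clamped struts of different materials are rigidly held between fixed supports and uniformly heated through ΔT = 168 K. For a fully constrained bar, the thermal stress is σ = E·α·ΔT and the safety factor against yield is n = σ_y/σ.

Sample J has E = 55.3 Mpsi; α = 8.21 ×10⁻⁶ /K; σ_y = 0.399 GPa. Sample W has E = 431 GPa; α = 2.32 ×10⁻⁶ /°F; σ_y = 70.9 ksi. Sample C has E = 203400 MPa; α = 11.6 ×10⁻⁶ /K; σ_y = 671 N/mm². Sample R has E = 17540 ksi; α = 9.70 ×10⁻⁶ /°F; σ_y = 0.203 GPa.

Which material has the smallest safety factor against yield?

Converting E to GPa, α to ×10⁻⁶/K, σ_y to MPa, then σ and n for each:
  sample J: E = 381.3, α = 8.21, σ_y = 399.0 → σ = 526 MPa, n = 0.759
  sample W: E = 431.0, α = 4.18, σ_y = 488.8 → σ = 302 MPa, n = 1.62
  sample C: E = 203.4, α = 11.6, σ_y = 671.0 → σ = 396 MPa, n = 1.69
  sample R: E = 120.9, α = 17.5, σ_y = 203.0 → σ = 355 MPa, n = 0.572
Sample R has the lowest safety factor, n = 0.572.

sample R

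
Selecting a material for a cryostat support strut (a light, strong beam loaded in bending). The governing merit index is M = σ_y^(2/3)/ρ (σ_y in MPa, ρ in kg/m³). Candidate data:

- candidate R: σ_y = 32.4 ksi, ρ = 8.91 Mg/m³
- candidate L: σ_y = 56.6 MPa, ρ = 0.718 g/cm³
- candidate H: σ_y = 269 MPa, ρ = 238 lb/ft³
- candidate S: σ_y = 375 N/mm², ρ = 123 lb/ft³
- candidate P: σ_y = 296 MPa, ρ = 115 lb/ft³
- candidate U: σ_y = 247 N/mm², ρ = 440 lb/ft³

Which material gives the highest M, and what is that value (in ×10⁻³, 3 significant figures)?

Convert each candidate to consistent units, then evaluate M:
  candidate R: σ_y = 223.4 MPa, ρ = 8910 kg/m³
  candidate L: σ_y = 56.60 MPa, ρ = 718.0 kg/m³
  candidate H: σ_y = 269.0 MPa, ρ = 3812 kg/m³
  candidate S: σ_y = 375.0 MPa, ρ = 1970 kg/m³
  candidate P: σ_y = 296.0 MPa, ρ = 1842 kg/m³
  candidate U: σ_y = 247.0 MPa, ρ = 7048 kg/m³
  candidate S: M = 26.4×10⁻³
  candidate P: M = 24.1×10⁻³
  candidate L: M = 20.5×10⁻³
  candidate H: M = 10.9×10⁻³
  candidate U: M = 5.59×10⁻³
  candidate R: M = 4.13×10⁻³
The maximum is for candidate S.

candidate S, M = 26.4×10⁻³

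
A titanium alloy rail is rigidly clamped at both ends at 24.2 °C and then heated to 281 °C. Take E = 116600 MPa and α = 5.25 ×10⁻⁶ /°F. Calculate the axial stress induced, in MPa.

283 MPa

E = 116600 MPa = 116.6 GPa.
α = 5.25×10⁻⁶/°F × 9/5 = 9.45×10⁻⁶/K.
ΔT = 256.8 K. Constrained thermal stress σ = E·α·ΔT = 116.6×10³ MPa × 9.45×10⁻⁶ × 256.8 = 283 MPa (compressive).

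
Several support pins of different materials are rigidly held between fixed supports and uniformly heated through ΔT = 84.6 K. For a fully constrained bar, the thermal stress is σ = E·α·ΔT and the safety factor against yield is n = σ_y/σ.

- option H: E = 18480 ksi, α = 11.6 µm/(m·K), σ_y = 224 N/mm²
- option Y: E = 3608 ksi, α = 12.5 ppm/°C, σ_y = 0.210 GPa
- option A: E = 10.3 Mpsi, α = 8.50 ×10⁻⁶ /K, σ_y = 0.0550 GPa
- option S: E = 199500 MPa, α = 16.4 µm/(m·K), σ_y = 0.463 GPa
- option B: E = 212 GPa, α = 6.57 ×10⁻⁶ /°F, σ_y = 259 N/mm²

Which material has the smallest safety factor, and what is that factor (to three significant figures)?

option A, n = 1.08

In consistent units (E in GPa, α in ×10⁻⁶/K, σ_y in MPa):
  option H: E = 127.4, α = 11.6, σ_y = 224.0 → σ = 125 MPa, n = 1.79
  option Y: E = 24.88, α = 12.5, σ_y = 210.0 → σ = 26.3 MPa, n = 7.98
  option A: E = 71.02, α = 8.50, σ_y = 55.00 → σ = 51.1 MPa, n = 1.08
  option S: E = 199.5, α = 16.4, σ_y = 463.0 → σ = 277 MPa, n = 1.67
  option B: E = 212.0, α = 11.8, σ_y = 259.0 → σ = 212 MPa, n = 1.22
The minimum is option A at n = 1.08.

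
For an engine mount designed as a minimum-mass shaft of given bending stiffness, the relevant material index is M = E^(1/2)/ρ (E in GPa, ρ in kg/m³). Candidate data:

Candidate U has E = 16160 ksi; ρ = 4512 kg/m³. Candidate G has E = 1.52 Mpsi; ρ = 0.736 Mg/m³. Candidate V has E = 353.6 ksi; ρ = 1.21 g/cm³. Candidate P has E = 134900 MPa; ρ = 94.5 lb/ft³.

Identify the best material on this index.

After converting to SI:
  candidate U: E = 111.4 GPa, ρ = 4512 kg/m³
  candidate G: E = 10.48 GPa, ρ = 736.0 kg/m³
  candidate V: E = 2.438 GPa, ρ = 1210 kg/m³
  candidate P: E = 134.9 GPa, ρ = 1514 kg/m³
  candidate P: M = 7.67×10⁻³
  candidate G: M = 4.40×10⁻³
  candidate U: M = 2.34×10⁻³
  candidate V: M = 1.29×10⁻³
Candidate P ranks first.

candidate P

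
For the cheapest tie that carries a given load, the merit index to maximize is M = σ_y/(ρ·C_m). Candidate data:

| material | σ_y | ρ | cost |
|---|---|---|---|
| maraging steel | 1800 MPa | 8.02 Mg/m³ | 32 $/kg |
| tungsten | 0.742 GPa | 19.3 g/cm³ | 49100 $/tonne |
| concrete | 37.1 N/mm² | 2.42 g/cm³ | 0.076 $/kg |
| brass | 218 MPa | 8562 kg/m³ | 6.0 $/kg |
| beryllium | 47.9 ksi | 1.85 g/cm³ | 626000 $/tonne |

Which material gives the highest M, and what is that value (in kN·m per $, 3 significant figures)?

concrete, M = 202 kN·m per $

After converting to SI:
  maraging steel: σ_y = 1800 MPa, ρ = 8020 kg/m³, cost = 32.00 $/kg
  tungsten: σ_y = 742.0 MPa, ρ = 19300 kg/m³, cost = 49.10 $/kg
  concrete: σ_y = 37.10 MPa, ρ = 2420 kg/m³, cost = 0.07600 $/kg
  brass: σ_y = 218.0 MPa, ρ = 8562 kg/m³, cost = 6.000 $/kg
  beryllium: σ_y = 330.3 MPa, ρ = 1850 kg/m³, cost = 626.0 $/kg
  concrete: M = 202 kN·m per $
  maraging steel: M = 7.01 kN·m per $
  brass: M = 4.24 kN·m per $
  tungsten: M = 0.783 kN·m per $
  beryllium: M = 0.285 kN·m per $
The maximum is for concrete.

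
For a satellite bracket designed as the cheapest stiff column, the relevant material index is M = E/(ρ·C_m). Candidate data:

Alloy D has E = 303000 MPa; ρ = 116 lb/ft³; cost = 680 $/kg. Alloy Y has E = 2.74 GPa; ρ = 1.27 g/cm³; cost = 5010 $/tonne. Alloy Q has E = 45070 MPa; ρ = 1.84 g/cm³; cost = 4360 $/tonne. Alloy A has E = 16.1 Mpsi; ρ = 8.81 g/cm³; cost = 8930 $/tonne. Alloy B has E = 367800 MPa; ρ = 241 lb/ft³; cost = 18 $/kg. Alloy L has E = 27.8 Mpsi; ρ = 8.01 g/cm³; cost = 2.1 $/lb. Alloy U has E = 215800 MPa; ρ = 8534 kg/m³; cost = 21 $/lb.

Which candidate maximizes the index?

alloy Q

Putting every candidate on a common basis:
  alloy D: E = 303.0 GPa, ρ = 1858 kg/m³, cost = 680.0 $/kg
  alloy Y: E = 2.740 GPa, ρ = 1270 kg/m³, cost = 5.010 $/kg
  alloy Q: E = 45.07 GPa, ρ = 1840 kg/m³, cost = 4.360 $/kg
  alloy A: E = 111.0 GPa, ρ = 8810 kg/m³, cost = 8.930 $/kg
  alloy B: E = 367.8 GPa, ρ = 3860 kg/m³, cost = 18.00 $/kg
  alloy L: E = 191.7 GPa, ρ = 8010 kg/m³, cost = 4.630 $/kg
  alloy U: E = 215.8 GPa, ρ = 8534 kg/m³, cost = 46.30 $/kg
  alloy Q: M = 5.62 MN·m per $
  alloy B: M = 5.29 MN·m per $
  alloy L: M = 5.17 MN·m per $
  alloy A: M = 1.41 MN·m per $
  alloy U: M = 0.546 MN·m per $
  alloy Y: M = 0.431 MN·m per $
  alloy D: M = 0.240 MN·m per $
Highest index: alloy Q.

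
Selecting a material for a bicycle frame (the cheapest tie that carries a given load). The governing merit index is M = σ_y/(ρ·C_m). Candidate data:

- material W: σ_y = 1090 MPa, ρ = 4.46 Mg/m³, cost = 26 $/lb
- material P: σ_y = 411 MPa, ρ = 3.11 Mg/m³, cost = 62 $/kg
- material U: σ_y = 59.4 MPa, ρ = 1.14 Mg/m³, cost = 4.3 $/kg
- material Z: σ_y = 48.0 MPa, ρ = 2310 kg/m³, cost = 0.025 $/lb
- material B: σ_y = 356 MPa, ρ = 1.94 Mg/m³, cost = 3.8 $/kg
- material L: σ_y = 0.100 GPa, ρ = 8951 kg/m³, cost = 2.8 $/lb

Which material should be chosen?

Putting every candidate on a common basis:
  material W: σ_y = 1090 MPa, ρ = 4460 kg/m³, cost = 57.32 $/kg
  material P: σ_y = 411.0 MPa, ρ = 3110 kg/m³, cost = 62.00 $/kg
  material U: σ_y = 59.40 MPa, ρ = 1140 kg/m³, cost = 4.300 $/kg
  material Z: σ_y = 48.00 MPa, ρ = 2310 kg/m³, cost = 0.05511 $/kg
  material B: σ_y = 356.0 MPa, ρ = 1940 kg/m³, cost = 3.800 $/kg
  material L: σ_y = 100.0 MPa, ρ = 8951 kg/m³, cost = 6.173 $/kg
  material Z: M = 377 kN·m per $
  material B: M = 48.3 kN·m per $
  material U: M = 12.1 kN·m per $
  material W: M = 4.26 kN·m per $
  material P: M = 2.13 kN·m per $
  material L: M = 1.81 kN·m per $
The maximum is for material Z.

material Z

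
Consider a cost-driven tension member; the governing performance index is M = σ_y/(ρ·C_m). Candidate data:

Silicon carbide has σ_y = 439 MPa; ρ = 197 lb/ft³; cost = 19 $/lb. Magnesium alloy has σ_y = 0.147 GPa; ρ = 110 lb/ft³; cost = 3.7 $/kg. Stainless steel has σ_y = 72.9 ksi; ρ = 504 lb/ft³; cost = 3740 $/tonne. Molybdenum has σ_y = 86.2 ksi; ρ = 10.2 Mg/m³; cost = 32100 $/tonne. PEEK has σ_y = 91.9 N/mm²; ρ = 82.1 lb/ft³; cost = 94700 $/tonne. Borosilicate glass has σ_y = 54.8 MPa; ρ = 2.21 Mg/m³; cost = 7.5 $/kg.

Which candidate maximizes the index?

After converting to SI:
  silicon carbide: σ_y = 439.0 MPa, ρ = 3156 kg/m³, cost = 41.89 $/kg
  magnesium alloy: σ_y = 147.0 MPa, ρ = 1762 kg/m³, cost = 3.700 $/kg
  stainless steel: σ_y = 502.6 MPa, ρ = 8073 kg/m³, cost = 3.740 $/kg
  molybdenum: σ_y = 594.3 MPa, ρ = 10200 kg/m³, cost = 32.10 $/kg
  PEEK: σ_y = 91.90 MPa, ρ = 1315 kg/m³, cost = 94.70 $/kg
  borosilicate glass: σ_y = 54.80 MPa, ρ = 2210 kg/m³, cost = 7.500 $/kg
  magnesium alloy: M = 22.5 kN·m per $
  stainless steel: M = 16.6 kN·m per $
  silicon carbide: M = 3.32 kN·m per $
  borosilicate glass: M = 3.31 kN·m per $
  molybdenum: M = 1.82 kN·m per $
  PEEK: M = 0.738 kN·m per $
The maximum is for magnesium alloy.

magnesium alloy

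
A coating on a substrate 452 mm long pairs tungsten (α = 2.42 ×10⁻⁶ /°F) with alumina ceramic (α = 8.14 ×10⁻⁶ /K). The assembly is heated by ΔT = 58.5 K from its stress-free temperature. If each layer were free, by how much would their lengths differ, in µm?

tungsten: α = 2.42×10⁻⁶/°F × 9/5 = 4.36×10⁻⁶/K.
Δα = |4.36 − 8.14|×10⁻⁶/K = 3.78×10⁻⁶/K.
ΔL_mismatch = Δα·L·ΔT = 3.78×10⁻⁶ × 452.0 mm × 58.5 K = 100 µm.

100 µm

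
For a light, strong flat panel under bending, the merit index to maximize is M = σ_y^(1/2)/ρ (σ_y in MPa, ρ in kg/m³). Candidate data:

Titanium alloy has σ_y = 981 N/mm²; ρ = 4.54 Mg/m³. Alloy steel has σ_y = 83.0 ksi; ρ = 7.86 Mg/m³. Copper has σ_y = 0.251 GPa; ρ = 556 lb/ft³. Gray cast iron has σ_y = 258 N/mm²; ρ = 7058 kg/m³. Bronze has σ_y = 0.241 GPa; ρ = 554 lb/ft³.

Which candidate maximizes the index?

titanium alloy

Putting every candidate on a common basis:
  titanium alloy: σ_y = 981.0 MPa, ρ = 4540 kg/m³
  alloy steel: σ_y = 572.3 MPa, ρ = 7860 kg/m³
  copper: σ_y = 251.0 MPa, ρ = 8906 kg/m³
  gray cast iron: σ_y = 258.0 MPa, ρ = 7058 kg/m³
  bronze: σ_y = 241.0 MPa, ρ = 8874 kg/m³
  titanium alloy: M = 6.90×10⁻³
  alloy steel: M = 3.04×10⁻³
  gray cast iron: M = 2.28×10⁻³
  copper: M = 1.78×10⁻³
  bronze: M = 1.75×10⁻³
Highest index: titanium alloy.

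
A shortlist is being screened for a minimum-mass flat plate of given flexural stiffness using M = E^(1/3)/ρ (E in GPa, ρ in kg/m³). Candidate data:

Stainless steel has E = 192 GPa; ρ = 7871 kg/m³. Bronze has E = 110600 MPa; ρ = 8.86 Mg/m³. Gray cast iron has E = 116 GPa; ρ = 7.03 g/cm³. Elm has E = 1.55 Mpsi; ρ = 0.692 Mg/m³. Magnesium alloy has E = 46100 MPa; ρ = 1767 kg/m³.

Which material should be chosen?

Normalizing units and computing the index:
  stainless steel: E = 192.0 GPa, ρ = 7871 kg/m³
  bronze: E = 110.6 GPa, ρ = 8860 kg/m³
  gray cast iron: E = 116.0 GPa, ρ = 7030 kg/m³
  elm: E = 10.69 GPa, ρ = 692.0 kg/m³
  magnesium alloy: E = 46.10 GPa, ρ = 1767 kg/m³
  elm: M = 3.18×10⁻³
  magnesium alloy: M = 2.03×10⁻³
  stainless steel: M = 0.733×10⁻³
  gray cast iron: M = 0.694×10⁻³
  bronze: M = 0.542×10⁻³
The maximum is for elm.

elm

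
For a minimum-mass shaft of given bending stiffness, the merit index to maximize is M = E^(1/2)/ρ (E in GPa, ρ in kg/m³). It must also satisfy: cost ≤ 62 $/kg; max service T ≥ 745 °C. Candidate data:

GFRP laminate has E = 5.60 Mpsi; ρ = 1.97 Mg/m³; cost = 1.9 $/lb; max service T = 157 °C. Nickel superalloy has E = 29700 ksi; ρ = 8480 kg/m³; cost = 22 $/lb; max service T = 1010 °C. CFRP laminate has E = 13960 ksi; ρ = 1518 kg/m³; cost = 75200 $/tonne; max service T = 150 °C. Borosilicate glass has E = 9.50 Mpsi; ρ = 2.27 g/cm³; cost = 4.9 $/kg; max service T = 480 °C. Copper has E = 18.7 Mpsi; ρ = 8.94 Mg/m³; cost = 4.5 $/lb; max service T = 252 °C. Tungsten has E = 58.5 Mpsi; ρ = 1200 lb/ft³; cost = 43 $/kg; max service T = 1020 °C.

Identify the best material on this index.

Screen on constraints: cost ≤ 62 $/kg; max service T ≥ 745 °C. Survivors: nickel superalloy, tungsten.
Putting every candidate on a common basis:
  nickel superalloy: E = 204.8 GPa, ρ = 8480 kg/m³
  tungsten: E = 403.3 GPa, ρ = 19220 kg/m³
  nickel superalloy: M = 1.69×10⁻³
  tungsten: M = 1.04×10⁻³
The maximum is for nickel superalloy.

nickel superalloy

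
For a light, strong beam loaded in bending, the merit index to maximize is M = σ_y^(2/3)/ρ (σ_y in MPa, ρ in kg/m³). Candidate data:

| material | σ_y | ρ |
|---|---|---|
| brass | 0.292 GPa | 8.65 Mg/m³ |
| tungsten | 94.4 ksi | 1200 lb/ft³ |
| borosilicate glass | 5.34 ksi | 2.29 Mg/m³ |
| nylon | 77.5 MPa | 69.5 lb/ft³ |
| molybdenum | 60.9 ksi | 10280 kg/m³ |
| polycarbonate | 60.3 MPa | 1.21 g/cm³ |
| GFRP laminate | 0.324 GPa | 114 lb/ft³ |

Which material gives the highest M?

After converting to SI:
  brass: σ_y = 292.0 MPa, ρ = 8650 kg/m³
  tungsten: σ_y = 650.9 MPa, ρ = 19220 kg/m³
  borosilicate glass: σ_y = 36.82 MPa, ρ = 2290 kg/m³
  nylon: σ_y = 77.50 MPa, ρ = 1113 kg/m³
  molybdenum: σ_y = 419.9 MPa, ρ = 10280 kg/m³
  polycarbonate: σ_y = 60.30 MPa, ρ = 1210 kg/m³
  GFRP laminate: σ_y = 324.0 MPa, ρ = 1826 kg/m³
  GFRP laminate: M = 25.8×10⁻³
  nylon: M = 16.3×10⁻³
  polycarbonate: M = 12.7×10⁻³
  molybdenum: M = 5.45×10⁻³
  brass: M = 5.09×10⁻³
  borosilicate glass: M = 4.83×10⁻³
  tungsten: M = 3.91×10⁻³
The maximum is for GFRP laminate.

GFRP laminate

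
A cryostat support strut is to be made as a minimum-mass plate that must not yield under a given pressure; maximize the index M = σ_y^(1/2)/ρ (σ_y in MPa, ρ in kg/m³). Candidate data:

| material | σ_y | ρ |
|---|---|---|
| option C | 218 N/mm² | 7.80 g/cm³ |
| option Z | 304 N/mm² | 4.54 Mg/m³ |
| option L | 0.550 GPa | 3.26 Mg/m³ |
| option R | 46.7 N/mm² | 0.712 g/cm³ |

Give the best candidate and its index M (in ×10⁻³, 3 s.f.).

After converting to SI:
  option C: σ_y = 218.0 MPa, ρ = 7800 kg/m³
  option Z: σ_y = 304.0 MPa, ρ = 4540 kg/m³
  option L: σ_y = 550.0 MPa, ρ = 3260 kg/m³
  option R: σ_y = 46.70 MPa, ρ = 712.0 kg/m³
  option R: M = 9.60×10⁻³
  option L: M = 7.19×10⁻³
  option Z: M = 3.84×10⁻³
  option C: M = 1.89×10⁻³
Option R has the largest M.

option R, M = 9.60×10⁻³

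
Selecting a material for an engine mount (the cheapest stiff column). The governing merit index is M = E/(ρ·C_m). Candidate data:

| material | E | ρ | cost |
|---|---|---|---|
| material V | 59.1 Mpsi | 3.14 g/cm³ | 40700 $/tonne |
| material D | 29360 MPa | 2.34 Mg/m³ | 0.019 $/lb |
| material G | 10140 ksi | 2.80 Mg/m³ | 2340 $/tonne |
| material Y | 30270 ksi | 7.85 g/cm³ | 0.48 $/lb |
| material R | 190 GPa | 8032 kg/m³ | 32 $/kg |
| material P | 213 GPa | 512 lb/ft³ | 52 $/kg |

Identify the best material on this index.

In SI units:
  material V: E = 407.5 GPa, ρ = 3140 kg/m³, cost = 40.70 $/kg
  material D: E = 29.36 GPa, ρ = 2340 kg/m³, cost = 0.04189 $/kg
  material G: E = 69.91 GPa, ρ = 2800 kg/m³, cost = 2.340 $/kg
  material Y: E = 208.7 GPa, ρ = 7850 kg/m³, cost = 1.058 $/kg
  material R: E = 190.0 GPa, ρ = 8032 kg/m³, cost = 32.00 $/kg
  material P: E = 213.0 GPa, ρ = 8201 kg/m³, cost = 52.00 $/kg
  material D: M = 300 MN·m per $
  material Y: M = 25.1 MN·m per $
  material G: M = 10.7 MN·m per $
  material V: M = 3.19 MN·m per $
  material R: M = 0.739 MN·m per $
  material P: M = 0.499 MN·m per $
The maximum is for material D.

material D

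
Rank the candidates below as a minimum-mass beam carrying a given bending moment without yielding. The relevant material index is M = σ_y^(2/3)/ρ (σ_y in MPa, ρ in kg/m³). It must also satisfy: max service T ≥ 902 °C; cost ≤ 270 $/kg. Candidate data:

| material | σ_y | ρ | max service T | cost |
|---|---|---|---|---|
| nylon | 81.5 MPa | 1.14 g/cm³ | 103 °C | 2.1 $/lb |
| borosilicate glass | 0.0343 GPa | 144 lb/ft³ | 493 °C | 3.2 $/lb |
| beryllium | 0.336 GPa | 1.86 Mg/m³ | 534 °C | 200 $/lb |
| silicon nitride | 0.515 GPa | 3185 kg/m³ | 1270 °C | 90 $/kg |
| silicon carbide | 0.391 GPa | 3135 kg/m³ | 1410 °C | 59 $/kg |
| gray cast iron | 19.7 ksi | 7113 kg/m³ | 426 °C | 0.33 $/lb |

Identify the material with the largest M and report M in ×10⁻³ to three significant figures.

Screen on constraints: max service T ≥ 902 °C; cost ≤ 270 $/kg. Survivors: silicon nitride, silicon carbide.
In SI units:
  silicon nitride: σ_y = 515.0 MPa, ρ = 3185 kg/m³
  silicon carbide: σ_y = 391.0 MPa, ρ = 3135 kg/m³
  silicon nitride: M = 20.2×10⁻³
  silicon carbide: M = 17.1×10⁻³
Highest index: silicon nitride.

silicon nitride, M = 20.2×10⁻³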